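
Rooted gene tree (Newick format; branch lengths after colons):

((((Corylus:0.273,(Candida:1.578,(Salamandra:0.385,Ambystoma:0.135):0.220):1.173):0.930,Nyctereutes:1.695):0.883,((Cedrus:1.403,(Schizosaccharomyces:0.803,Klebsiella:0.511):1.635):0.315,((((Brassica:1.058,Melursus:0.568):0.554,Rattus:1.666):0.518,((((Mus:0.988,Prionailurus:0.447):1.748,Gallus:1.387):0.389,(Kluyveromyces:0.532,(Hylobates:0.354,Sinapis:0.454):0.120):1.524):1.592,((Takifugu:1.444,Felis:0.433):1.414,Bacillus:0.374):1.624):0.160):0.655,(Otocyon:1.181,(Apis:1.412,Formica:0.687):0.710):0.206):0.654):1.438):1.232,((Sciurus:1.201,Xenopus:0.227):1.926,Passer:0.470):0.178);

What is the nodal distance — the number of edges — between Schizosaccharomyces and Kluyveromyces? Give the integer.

The MRCA of Schizosaccharomyces and Kluyveromyces is the node subtending ((Cedrus,(Schizosaccharomyces,Klebsiella)),((((Brassica,Melursus),Rattus),((((Mus,Prionailurus),Gallus),(Kluyveromyces,(Hylobates,Sinapis))),((Takifugu,Felis),Bacillus))),(Otocyon,(Apis,Formica)))).
From Schizosaccharomyces up to that node: 3 branches. From Kluyveromyces up to the same node: 6 branches. Total: 3 + 6 = 9.

9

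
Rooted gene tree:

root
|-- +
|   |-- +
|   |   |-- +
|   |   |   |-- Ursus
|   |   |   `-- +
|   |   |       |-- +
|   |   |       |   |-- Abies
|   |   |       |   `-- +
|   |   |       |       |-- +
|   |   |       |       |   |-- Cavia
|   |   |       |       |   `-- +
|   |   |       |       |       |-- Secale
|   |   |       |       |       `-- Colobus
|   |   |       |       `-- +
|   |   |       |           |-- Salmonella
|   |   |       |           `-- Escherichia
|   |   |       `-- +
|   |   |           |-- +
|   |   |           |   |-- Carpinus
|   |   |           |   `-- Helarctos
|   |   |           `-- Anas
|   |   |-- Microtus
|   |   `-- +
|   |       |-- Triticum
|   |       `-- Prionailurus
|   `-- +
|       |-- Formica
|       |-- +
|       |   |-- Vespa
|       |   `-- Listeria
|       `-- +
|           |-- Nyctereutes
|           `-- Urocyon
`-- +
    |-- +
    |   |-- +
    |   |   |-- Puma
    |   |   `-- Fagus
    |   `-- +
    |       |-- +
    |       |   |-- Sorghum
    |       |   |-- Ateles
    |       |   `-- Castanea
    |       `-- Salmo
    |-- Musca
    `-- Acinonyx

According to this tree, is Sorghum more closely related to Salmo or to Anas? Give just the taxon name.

The MRCA of Sorghum and Salmo subtends ((Sorghum,Ateles,Castanea),Salmo) (4 taxa).
The MRCA of Sorghum and Anas is the root, subtending the entire tree (26 taxa).
The first is nested inside the second, so Sorghum shares a more recent common ancestor with Salmo.

Salmo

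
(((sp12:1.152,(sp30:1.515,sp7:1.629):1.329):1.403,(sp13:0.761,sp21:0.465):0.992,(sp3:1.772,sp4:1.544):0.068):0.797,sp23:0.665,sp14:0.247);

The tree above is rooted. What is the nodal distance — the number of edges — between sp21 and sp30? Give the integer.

The MRCA of sp21 and sp30 is the node subtending ((sp12,(sp30,sp7)),(sp13,sp21),(sp3,sp4)).
From sp21 up to that node: 2 branches. From sp30 up to the same node: 3 branches. Total: 2 + 3 = 5.

5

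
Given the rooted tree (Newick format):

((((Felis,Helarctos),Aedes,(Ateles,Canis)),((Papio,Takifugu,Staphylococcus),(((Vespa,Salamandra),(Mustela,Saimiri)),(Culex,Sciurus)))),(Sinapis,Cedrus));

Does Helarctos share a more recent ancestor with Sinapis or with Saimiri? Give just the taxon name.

The MRCA of Helarctos and Saimiri subtends (((Felis,Helarctos),Aedes,(Ateles,Canis)),((Papio,Takifugu,Staphylococcus),(((Vespa,Salamandra),(Mustela,Saimiri)),(Culex,Sciurus)))) (14 taxa).
The MRCA of Helarctos and Sinapis is the root, subtending the entire tree (16 taxa).
The first is nested inside the second, so Helarctos shares a more recent common ancestor with Saimiri.

Saimiri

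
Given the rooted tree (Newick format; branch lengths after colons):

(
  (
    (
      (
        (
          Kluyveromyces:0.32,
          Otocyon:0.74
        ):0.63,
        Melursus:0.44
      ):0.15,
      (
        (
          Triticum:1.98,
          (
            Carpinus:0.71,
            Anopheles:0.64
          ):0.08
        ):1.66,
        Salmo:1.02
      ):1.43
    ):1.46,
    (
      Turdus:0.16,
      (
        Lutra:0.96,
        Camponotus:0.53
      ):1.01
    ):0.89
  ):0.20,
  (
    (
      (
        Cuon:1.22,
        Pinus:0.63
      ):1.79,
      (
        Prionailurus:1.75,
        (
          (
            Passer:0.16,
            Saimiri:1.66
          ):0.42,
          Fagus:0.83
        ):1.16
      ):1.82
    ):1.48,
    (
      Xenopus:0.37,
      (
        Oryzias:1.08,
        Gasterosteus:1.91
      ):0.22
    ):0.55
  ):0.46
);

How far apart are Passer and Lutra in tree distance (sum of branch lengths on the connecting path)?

8.56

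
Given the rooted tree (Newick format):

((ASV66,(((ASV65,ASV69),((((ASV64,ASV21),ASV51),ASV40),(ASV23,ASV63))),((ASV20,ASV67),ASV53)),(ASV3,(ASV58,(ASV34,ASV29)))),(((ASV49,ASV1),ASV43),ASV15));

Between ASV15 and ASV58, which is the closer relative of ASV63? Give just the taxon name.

The MRCA of ASV63 and ASV58 subtends (ASV66,(((ASV65,ASV69),((((ASV64,ASV21),ASV51),ASV40),(ASV23,ASV63))),((ASV20,ASV67),ASV53)),(ASV3,(ASV58,(ASV34,ASV29)))) (16 taxa).
The MRCA of ASV63 and ASV15 is the root, subtending the entire tree (20 taxa).
The first is nested inside the second, so ASV63 shares a more recent common ancestor with ASV58.

ASV58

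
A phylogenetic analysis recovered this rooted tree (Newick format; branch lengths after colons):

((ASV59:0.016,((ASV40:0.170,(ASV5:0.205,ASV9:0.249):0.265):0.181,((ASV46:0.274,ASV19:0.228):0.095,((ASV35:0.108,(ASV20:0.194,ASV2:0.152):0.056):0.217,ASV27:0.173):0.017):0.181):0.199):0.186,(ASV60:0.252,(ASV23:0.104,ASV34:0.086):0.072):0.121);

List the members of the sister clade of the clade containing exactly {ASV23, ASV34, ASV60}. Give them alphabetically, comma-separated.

The clade containing exactly {ASV23, ASV34, ASV60} attaches directly to the root of the tree.
The other lineage descending from that same node — the sister group — is (ASV59,((ASV40,(ASV5,ASV9)),((ASV46,ASV19),((ASV35,(ASV20,ASV2)),ASV27)))); its 10 tips in alphabetical order are the answer.

ASV19, ASV2, ASV20, ASV27, ASV35, ASV40, ASV46, ASV5, ASV59, ASV9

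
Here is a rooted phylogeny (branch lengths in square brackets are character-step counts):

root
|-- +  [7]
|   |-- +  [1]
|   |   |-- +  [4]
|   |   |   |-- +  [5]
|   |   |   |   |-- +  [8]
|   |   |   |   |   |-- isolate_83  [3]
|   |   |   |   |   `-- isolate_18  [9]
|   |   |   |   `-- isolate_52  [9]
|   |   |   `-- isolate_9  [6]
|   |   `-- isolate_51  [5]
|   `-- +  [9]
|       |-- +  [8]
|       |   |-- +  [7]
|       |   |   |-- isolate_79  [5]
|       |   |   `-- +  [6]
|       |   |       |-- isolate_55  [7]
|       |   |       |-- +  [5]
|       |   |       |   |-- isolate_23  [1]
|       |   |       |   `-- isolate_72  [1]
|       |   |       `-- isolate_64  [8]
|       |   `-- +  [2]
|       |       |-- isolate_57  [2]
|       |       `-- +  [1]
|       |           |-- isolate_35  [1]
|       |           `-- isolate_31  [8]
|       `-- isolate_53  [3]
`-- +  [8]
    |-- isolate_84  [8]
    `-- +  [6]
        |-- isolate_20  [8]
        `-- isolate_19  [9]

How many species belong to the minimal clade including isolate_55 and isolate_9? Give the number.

14

The MRCA of isolate_55 and isolate_9 is the node subtending (((((isolate_83,isolate_18),isolate_52),isolate_9),isolate_51),(((isolate_79,(isolate_55,(isolate_23,isolate_72),isolate_64)),(isolate_57,(isolate_35,isolate_31))),isolate_53)).
That clade contains 14 terminal taxa: isolate_18, isolate_23, isolate_31, isolate_35, isolate_51, isolate_52, isolate_53, isolate_55, isolate_57, isolate_64, isolate_72, isolate_79, isolate_83, isolate_9.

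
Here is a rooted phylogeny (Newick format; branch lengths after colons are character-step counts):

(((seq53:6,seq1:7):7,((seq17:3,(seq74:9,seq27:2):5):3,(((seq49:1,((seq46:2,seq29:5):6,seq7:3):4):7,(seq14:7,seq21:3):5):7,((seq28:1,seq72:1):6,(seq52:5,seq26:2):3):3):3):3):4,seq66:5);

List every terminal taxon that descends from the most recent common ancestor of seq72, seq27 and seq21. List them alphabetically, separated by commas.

seq14, seq17, seq21, seq26, seq27, seq28, seq29, seq46, seq49, seq52, seq7, seq72, seq74

Tracing seq72: it sits inside (seq28,seq72).
Tracing seq27: it sits inside (seq74,seq27).
Tracing seq21: it sits inside (seq14,seq21).
The smallest clade enclosing all 3 is ((seq17,(seq74,seq27)),(((seq49,((seq46,seq29),seq7)),(seq14,seq21)),((seq28,seq72),(seq52,seq26)))); the answer is its 13 terminal taxa in alphabetical order.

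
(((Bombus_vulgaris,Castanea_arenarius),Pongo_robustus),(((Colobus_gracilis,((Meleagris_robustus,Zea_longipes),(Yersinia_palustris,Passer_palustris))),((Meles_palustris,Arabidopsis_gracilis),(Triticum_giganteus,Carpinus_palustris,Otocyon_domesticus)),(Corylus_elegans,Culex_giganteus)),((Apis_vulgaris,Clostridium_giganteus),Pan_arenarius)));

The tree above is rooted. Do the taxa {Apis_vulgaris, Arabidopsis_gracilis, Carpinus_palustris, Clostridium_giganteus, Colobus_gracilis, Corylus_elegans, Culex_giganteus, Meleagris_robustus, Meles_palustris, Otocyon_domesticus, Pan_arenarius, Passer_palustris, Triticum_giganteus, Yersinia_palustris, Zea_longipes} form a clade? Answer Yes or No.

Yes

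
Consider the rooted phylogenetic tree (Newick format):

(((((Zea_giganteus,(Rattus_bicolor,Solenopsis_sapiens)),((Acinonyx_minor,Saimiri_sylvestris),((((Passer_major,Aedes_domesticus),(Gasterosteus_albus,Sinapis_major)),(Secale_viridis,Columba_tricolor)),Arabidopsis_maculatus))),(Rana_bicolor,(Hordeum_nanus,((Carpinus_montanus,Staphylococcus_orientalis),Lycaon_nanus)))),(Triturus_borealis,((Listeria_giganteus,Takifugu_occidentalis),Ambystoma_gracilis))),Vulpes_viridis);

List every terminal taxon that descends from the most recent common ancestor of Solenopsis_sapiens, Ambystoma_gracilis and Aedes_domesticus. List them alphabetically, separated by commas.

Acinonyx_minor, Aedes_domesticus, Ambystoma_gracilis, Arabidopsis_maculatus, Carpinus_montanus, Columba_tricolor, Gasterosteus_albus, Hordeum_nanus, Listeria_giganteus, Lycaon_nanus, Passer_major, Rana_bicolor, Rattus_bicolor, Saimiri_sylvestris, Secale_viridis, Sinapis_major, Solenopsis_sapiens, Staphylococcus_orientalis, Takifugu_occidentalis, Triturus_borealis, Zea_giganteus

Tracing Solenopsis_sapiens: it sits inside (Rattus_bicolor,Solenopsis_sapiens).
Tracing Ambystoma_gracilis: it sits inside ((Listeria_giganteus,Takifugu_occidentalis),Ambystoma_gracilis).
Tracing Aedes_domesticus: it sits inside (Passer_major,Aedes_domesticus).
The smallest clade enclosing all 3 is ((((Zea_giganteus,(Rattus_bicolor,Solenopsis_sapiens)),((Acinonyx_minor,Saimiri_sylvestris),((((Passer_major,Aedes_domesticus),(Gasterosteus_albus,Sinapis_major)),(Secale_viridis,Columba_tricolor)),Arabidopsis_maculatus))),(Rana_bicolor,(Hordeum_nanus,((Carpinus_montanus,Staphylococcus_orientalis),Lycaon_nanus)))),(Triturus_borealis,((Listeria_giganteus,Takifugu_occidentalis),Ambystoma_gracilis))); the answer is its 21 terminal taxa in alphabetical order.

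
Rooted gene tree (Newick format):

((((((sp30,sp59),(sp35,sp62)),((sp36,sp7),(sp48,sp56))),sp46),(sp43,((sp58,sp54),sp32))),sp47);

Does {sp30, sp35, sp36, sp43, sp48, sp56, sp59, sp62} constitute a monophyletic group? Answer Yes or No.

The MRCA of the listed taxa subtends (((((sp30,sp59),(sp35,sp62)),((sp36,sp7),(sp48,sp56))),sp46),(sp43,((sp58,sp54),sp32))).
That clade also contains sp32, sp46, sp54, sp58, sp7, which are not in the proposed group, so the group is not monophyletic.

No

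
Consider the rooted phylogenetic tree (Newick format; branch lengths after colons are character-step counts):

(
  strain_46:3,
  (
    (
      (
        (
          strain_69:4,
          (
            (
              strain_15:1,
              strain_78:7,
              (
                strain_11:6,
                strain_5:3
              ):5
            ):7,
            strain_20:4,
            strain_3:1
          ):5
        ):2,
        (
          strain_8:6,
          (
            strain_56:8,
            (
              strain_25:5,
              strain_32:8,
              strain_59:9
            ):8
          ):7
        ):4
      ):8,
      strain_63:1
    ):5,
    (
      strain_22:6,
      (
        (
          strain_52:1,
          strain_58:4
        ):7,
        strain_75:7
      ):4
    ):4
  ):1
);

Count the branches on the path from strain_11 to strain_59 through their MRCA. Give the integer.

The MRCA of strain_11 and strain_59 is the node subtending ((strain_69,((strain_15,strain_78,(strain_11,strain_5)),strain_20,strain_3)),(strain_8,(strain_56,(strain_25,strain_32,strain_59)))).
From strain_11 up to that node: 5 branches. From strain_59 up to the same node: 4 branches. Total: 5 + 4 = 9.

9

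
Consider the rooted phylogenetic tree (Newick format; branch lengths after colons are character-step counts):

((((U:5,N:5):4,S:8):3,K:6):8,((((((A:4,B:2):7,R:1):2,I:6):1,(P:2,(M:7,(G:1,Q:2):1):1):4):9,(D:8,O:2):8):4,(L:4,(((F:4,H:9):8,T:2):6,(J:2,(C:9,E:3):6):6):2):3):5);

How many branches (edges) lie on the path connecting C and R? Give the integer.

10

The MRCA of C and R is the node subtending ((((((A,B),R),I),(P,(M,(G,Q)))),(D,O)),(L,(((F,H),T),(J,(C,E))))).
From C up to that node: 5 branches. From R up to the same node: 5 branches. Total: 5 + 5 = 10.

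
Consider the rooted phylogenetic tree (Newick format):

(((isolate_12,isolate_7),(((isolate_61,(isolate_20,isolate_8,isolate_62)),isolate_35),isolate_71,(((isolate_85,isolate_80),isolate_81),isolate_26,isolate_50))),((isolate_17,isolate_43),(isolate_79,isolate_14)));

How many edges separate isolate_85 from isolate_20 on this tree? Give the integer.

8

The MRCA of isolate_85 and isolate_20 is the node subtending (((isolate_61,(isolate_20,isolate_8,isolate_62)),isolate_35),isolate_71,(((isolate_85,isolate_80),isolate_81),isolate_26,isolate_50)).
From isolate_85 up to that node: 4 branches. From isolate_20 up to the same node: 4 branches. Total: 4 + 4 = 8.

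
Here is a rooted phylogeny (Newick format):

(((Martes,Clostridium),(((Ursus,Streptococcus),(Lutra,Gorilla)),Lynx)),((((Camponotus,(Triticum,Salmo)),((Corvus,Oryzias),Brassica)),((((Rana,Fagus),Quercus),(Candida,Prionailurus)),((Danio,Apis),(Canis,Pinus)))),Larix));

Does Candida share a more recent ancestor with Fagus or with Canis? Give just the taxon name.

The MRCA of Candida and Fagus subtends (((Rana,Fagus),Quercus),(Candida,Prionailurus)) (5 taxa).
The MRCA of Candida and Canis subtends ((((Rana,Fagus),Quercus),(Candida,Prionailurus)),((Danio,Apis),(Canis,Pinus))) (9 taxa).
The first is nested inside the second, so Candida shares a more recent common ancestor with Fagus.

Fagus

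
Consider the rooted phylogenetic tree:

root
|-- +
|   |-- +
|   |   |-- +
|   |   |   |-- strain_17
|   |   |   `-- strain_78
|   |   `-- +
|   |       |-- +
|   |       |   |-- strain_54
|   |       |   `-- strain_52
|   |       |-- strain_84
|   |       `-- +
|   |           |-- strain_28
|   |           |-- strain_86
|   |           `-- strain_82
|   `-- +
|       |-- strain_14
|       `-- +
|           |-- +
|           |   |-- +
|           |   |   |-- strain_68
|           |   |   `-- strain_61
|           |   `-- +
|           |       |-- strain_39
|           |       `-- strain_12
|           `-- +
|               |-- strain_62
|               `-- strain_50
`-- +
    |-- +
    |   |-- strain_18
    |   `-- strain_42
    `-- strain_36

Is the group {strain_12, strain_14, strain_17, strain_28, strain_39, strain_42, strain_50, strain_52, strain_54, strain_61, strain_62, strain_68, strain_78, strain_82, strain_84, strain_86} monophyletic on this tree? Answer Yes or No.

The MRCA of the listed taxa is the root, so the smallest clade containing them is the whole tree.
That clade also contains strain_18, strain_36, which are not in the proposed group, so the group is not monophyletic.

No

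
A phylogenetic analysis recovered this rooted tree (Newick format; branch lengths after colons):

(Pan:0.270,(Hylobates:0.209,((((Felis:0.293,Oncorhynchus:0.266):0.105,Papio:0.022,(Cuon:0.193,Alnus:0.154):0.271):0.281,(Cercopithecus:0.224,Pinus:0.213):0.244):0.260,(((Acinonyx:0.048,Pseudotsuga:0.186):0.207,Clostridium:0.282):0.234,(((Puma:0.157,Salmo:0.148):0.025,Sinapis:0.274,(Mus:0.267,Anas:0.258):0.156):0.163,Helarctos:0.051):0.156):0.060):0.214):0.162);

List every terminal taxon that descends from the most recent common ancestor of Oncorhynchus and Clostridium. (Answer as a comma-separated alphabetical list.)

Acinonyx, Alnus, Anas, Cercopithecus, Clostridium, Cuon, Felis, Helarctos, Mus, Oncorhynchus, Papio, Pinus, Pseudotsuga, Puma, Salmo, Sinapis

Tracing Oncorhynchus: it sits inside (Felis,Oncorhynchus).
Tracing Clostridium: it sits inside ((Acinonyx,Pseudotsuga),Clostridium).
The smallest clade enclosing both is ((((Felis,Oncorhynchus),Papio,(Cuon,Alnus)),(Cercopithecus,Pinus)),(((Acinonyx,Pseudotsuga),Clostridium),(((Puma,Salmo),Sinapis,(Mus,Anas)),Helarctos))); the answer is its 16 terminal taxa in alphabetical order.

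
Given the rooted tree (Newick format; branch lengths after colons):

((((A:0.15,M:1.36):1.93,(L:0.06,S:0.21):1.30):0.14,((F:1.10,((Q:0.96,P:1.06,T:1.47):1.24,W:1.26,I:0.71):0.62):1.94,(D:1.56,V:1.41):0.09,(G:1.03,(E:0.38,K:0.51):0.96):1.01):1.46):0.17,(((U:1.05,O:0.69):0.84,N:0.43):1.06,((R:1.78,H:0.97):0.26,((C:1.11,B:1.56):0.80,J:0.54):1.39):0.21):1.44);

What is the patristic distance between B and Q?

The path runs B → … → MRCA → … → Q; the MRCA is the root of the tree.
Branch lengths along that path: 1.56 + 0.80 + 1.39 + 0.21 + 1.44 + 0.17 + 1.46 + 1.94 + 0.62 + 1.24 + 0.96 = 11.79.

11.79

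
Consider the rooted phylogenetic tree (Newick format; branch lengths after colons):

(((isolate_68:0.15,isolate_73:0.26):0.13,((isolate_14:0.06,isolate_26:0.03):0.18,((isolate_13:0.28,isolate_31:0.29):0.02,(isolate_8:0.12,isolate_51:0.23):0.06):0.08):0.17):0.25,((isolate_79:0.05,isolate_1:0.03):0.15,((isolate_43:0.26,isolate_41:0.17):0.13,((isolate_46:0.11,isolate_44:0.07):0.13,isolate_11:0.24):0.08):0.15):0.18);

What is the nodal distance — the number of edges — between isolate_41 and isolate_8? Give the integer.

9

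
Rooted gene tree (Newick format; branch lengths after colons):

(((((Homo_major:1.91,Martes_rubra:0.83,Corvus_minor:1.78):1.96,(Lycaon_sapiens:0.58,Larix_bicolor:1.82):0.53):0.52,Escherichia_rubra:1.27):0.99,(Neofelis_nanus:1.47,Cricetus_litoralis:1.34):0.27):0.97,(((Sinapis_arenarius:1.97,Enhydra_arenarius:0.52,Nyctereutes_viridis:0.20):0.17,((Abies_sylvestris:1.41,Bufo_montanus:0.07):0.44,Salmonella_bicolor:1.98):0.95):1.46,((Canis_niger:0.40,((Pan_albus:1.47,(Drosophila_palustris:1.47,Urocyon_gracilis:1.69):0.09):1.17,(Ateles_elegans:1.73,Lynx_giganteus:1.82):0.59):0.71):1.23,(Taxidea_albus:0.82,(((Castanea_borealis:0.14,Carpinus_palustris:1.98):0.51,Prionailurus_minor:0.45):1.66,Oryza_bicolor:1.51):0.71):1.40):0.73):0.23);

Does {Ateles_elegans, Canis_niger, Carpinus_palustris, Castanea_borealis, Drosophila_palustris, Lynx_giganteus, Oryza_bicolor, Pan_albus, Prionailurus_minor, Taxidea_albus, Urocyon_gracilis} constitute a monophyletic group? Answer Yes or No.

The most recent common ancestor of these taxa subtends ((Canis_niger,((Pan_albus,(Drosophila_palustris,Urocyon_gracilis)),(Ateles_elegans,Lynx_giganteus))),(Taxidea_albus,(((Castanea_borealis,Carpinus_palustris),Prionailurus_minor),Oryza_bicolor))).
That clade has exactly 11 tips — every listed taxon and nothing else — so the group is monophyletic.

Yes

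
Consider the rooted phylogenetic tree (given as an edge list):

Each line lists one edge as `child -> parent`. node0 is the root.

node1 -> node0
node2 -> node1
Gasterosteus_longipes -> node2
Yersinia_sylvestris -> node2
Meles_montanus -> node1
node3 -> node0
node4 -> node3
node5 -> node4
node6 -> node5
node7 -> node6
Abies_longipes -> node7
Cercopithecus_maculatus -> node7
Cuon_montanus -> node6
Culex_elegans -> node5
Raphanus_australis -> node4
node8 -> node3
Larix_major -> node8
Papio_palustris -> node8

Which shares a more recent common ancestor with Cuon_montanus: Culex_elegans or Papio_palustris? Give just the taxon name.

The MRCA of Cuon_montanus and Culex_elegans subtends (((Abies_longipes,Cercopithecus_maculatus),Cuon_montanus),Culex_elegans) (4 taxa).
The MRCA of Cuon_montanus and Papio_palustris subtends (((((Abies_longipes,Cercopithecus_maculatus),Cuon_montanus),Culex_elegans),Raphanus_australis),(Larix_major,Papio_palustris)) (7 taxa).
The first is nested inside the second, so Cuon_montanus shares a more recent common ancestor with Culex_elegans.

Culex_elegans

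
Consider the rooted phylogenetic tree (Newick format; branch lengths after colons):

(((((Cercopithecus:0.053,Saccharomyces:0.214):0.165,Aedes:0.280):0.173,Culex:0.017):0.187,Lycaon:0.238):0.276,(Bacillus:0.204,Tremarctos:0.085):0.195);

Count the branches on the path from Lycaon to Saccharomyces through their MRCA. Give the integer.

The MRCA of Lycaon and Saccharomyces is the node subtending ((((Cercopithecus,Saccharomyces),Aedes),Culex),Lycaon).
From Lycaon up to that node: 1 branch. From Saccharomyces up to the same node: 4 branches. Total: 1 + 4 = 5.

5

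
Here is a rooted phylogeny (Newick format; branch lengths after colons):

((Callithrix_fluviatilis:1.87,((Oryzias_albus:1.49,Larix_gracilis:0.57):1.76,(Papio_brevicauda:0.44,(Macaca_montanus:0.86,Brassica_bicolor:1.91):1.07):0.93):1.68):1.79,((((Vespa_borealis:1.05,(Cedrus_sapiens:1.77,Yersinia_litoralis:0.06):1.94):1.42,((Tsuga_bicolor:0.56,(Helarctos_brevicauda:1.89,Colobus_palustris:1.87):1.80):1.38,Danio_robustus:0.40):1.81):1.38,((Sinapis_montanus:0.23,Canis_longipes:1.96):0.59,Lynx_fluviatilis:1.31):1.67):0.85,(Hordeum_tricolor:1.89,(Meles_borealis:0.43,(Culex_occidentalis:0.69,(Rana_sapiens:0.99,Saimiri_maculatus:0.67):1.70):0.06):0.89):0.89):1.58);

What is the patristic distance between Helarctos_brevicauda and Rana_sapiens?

13.64

The path runs Helarctos_brevicauda → … → MRCA → … → Rana_sapiens; the MRCA is the node subtending ((((Vespa_borealis,(Cedrus_sapiens,Yersinia_litoralis)),((Tsuga_bicolor,(Helarctos_brevicauda,Colobus_palustris)),Danio_robustus)),((Sinapis_montanus,Canis_longipes),Lynx_fluviatilis)),(Hordeum_tricolor,(Meles_borealis,(Culex_occidentalis,(Rana_sapiens,Saimiri_maculatus))))).
Branch lengths along that path: 1.89 + 1.80 + 1.38 + 1.81 + 1.38 + 0.85 + 0.89 + 0.89 + 0.06 + 1.70 + 0.99 = 13.64.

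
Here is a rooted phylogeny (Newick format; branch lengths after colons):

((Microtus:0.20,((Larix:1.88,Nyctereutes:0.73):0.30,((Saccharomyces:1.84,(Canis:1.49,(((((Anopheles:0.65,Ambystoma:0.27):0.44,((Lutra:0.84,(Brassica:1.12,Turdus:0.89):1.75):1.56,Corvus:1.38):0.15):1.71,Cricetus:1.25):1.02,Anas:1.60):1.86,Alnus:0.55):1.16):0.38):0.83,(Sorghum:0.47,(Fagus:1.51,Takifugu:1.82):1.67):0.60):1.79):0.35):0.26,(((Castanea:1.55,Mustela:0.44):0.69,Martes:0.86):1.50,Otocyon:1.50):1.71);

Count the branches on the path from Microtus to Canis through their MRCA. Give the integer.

The MRCA of Microtus and Canis is the node subtending (Microtus,((Larix,Nyctereutes),((Saccharomyces,(Canis,(((((Anopheles,Ambystoma),((Lutra,(Brassica,Turdus)),Corvus)),Cricetus),Anas),Alnus))),(Sorghum,(Fagus,Takifugu))))).
From Microtus up to that node: 1 branch. From Canis up to the same node: 5 branches. Total: 1 + 5 = 6.

6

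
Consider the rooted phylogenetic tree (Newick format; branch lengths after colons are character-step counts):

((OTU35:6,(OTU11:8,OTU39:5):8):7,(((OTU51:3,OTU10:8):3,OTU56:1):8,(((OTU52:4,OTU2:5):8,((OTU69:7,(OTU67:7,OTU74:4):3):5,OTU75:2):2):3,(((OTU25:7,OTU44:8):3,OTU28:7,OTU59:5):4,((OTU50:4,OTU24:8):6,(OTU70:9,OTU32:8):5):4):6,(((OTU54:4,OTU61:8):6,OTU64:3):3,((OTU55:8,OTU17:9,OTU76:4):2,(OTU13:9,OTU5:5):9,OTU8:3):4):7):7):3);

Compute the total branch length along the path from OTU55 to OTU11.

54

The path runs OTU55 → … → MRCA → … → OTU11; the MRCA is the root of the tree.
Branch lengths along that path: 8 + 2 + 4 + 7 + 7 + 3 + 7 + 8 + 8 = 54.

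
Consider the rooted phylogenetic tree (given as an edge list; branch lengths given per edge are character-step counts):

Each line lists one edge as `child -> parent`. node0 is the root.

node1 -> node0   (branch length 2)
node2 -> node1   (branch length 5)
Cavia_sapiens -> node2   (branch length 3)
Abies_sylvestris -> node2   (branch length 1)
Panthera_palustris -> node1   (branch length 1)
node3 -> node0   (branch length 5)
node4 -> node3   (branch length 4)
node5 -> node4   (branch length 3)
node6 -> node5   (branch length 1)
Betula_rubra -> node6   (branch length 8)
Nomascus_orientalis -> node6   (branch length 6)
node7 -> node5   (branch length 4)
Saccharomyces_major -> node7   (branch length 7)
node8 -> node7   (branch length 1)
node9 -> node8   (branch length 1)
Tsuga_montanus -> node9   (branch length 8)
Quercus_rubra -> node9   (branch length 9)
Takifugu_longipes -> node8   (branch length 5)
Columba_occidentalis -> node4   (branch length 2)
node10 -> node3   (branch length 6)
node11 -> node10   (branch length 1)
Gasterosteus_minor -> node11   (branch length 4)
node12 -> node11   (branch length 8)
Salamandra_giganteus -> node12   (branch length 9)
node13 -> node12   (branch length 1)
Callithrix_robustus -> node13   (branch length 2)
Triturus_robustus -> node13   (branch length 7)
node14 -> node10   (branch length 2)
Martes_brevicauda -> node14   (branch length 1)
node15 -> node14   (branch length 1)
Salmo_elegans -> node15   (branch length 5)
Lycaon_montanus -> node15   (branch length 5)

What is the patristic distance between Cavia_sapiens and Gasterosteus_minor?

The path runs Cavia_sapiens → … → MRCA → … → Gasterosteus_minor; the MRCA is the root of the tree.
Branch lengths along that path: 3 + 5 + 2 + 5 + 6 + 1 + 4 = 26.

26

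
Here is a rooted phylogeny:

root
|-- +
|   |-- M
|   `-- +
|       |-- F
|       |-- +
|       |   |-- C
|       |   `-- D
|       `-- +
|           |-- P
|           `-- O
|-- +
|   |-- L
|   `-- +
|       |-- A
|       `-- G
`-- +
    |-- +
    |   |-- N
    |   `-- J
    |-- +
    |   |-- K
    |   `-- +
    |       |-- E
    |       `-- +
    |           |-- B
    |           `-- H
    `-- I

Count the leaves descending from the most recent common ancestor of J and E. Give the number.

7

The MRCA of J and E is the node subtending ((N,J),(K,(E,(B,H))),I).
That clade contains 7 terminal taxa: B, E, H, I, J, K, N.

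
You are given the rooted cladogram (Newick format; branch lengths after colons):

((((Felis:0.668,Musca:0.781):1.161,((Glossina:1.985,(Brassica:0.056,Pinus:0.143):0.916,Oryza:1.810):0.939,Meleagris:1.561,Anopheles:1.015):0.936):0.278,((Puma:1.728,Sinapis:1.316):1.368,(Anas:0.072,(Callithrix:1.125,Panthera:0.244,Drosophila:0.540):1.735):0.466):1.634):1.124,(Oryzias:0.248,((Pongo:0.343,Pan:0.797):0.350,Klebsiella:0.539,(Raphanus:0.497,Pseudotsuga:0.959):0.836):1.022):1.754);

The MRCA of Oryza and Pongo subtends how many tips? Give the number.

20

The MRCA of Oryza and Pongo is the root, so the clade is the entire tree.
That clade contains 20 terminal taxa: Anas, Anopheles, Brassica, Callithrix, Drosophila, Felis, Glossina, Klebsiella, Meleagris, Musca, Oryza, Oryzias, Pan, Panthera, Pinus, Pongo, Pseudotsuga, Puma, Raphanus, Sinapis.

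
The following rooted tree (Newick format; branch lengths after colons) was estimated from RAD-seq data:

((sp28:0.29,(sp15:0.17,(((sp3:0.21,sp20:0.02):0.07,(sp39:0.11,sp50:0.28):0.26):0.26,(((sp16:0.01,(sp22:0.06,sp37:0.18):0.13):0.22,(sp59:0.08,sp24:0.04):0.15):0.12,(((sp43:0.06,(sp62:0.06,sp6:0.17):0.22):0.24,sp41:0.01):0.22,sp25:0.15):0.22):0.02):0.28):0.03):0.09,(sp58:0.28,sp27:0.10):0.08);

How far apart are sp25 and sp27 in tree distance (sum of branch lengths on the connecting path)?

The path runs sp25 → … → MRCA → … → sp27; the MRCA is the root of the tree.
Branch lengths along that path: 0.15 + 0.22 + 0.02 + 0.28 + 0.03 + 0.09 + 0.08 + 0.10 = 0.97.

0.97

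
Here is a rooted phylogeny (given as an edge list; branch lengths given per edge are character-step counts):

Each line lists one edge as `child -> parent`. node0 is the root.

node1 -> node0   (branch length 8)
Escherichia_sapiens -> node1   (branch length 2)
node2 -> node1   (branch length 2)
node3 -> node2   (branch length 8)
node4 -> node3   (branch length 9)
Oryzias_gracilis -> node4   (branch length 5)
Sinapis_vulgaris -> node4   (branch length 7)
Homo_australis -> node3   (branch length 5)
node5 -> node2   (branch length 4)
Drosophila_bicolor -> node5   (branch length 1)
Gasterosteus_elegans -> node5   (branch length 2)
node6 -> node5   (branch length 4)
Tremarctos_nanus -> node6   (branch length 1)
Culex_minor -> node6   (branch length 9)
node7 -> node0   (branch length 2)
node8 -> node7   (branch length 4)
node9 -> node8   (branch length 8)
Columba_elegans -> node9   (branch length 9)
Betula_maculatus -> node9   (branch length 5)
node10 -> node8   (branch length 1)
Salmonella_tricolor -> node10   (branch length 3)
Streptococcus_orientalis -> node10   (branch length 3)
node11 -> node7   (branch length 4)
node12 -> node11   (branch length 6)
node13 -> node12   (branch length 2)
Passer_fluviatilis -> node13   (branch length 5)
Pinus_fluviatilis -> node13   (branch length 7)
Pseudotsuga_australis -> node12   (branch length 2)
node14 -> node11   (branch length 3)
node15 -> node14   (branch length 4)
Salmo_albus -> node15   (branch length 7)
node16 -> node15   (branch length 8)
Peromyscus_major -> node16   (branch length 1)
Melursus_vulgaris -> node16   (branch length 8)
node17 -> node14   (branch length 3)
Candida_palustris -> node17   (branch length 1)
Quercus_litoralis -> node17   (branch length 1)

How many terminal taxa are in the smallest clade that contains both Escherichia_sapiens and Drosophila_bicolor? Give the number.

The MRCA of Escherichia_sapiens and Drosophila_bicolor is the node subtending (Escherichia_sapiens,(((Oryzias_gracilis,Sinapis_vulgaris),Homo_australis),(Drosophila_bicolor,Gasterosteus_elegans,(Tremarctos_nanus,Culex_minor)))).
That clade contains 8 terminal taxa: Culex_minor, Drosophila_bicolor, Escherichia_sapiens, Gasterosteus_elegans, Homo_australis, Oryzias_gracilis, Sinapis_vulgaris, Tremarctos_nanus.

8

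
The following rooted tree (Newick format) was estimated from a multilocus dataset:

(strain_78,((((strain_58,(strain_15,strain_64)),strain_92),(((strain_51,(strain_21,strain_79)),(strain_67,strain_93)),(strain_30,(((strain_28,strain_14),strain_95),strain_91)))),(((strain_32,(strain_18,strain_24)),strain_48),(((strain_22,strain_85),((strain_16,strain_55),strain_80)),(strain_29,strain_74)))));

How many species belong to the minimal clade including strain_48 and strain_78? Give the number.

26

The MRCA of strain_48 and strain_78 is the root, so the clade is the entire tree.
That clade contains 26 terminal taxa: strain_14, strain_15, strain_16, strain_18, strain_21, strain_22, strain_24, strain_28, strain_29, strain_30, strain_32, strain_48, strain_51, strain_55, strain_58, strain_64, strain_67, strain_74, strain_78, strain_79, strain_80, strain_85, strain_91, strain_92, strain_93, strain_95.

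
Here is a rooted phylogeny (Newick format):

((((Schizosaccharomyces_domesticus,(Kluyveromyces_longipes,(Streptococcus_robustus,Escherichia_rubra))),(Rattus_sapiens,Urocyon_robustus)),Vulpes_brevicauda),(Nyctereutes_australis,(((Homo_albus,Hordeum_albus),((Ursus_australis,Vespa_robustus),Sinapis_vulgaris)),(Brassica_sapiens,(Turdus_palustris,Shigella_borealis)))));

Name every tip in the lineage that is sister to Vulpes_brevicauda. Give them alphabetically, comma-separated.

Vulpes_brevicauda attaches to the tree at the node subtending (((Schizosaccharomyces_domesticus,(Kluyveromyces_longipes,(Streptococcus_robustus,Escherichia_rubra))),(Rattus_sapiens,Urocyon_robustus)),Vulpes_brevicauda).
The other lineage descending from that same node — the sister group — is ((Schizosaccharomyces_domesticus,(Kluyveromyces_longipes,(Streptococcus_robustus,Escherichia_rubra))),(Rattus_sapiens,Urocyon_robustus)); its 6 tips in alphabetical order are the answer.

Escherichia_rubra, Kluyveromyces_longipes, Rattus_sapiens, Schizosaccharomyces_domesticus, Streptococcus_robustus, Urocyon_robustus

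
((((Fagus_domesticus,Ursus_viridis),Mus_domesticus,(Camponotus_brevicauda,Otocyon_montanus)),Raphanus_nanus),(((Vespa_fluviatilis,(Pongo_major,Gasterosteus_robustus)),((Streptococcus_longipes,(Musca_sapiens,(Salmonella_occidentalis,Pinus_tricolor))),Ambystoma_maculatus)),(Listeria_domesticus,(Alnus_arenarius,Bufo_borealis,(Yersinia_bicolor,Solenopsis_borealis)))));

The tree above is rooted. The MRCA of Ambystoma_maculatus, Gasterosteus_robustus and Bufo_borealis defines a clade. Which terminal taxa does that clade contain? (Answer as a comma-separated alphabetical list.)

Alnus_arenarius, Ambystoma_maculatus, Bufo_borealis, Gasterosteus_robustus, Listeria_domesticus, Musca_sapiens, Pinus_tricolor, Pongo_major, Salmonella_occidentalis, Solenopsis_borealis, Streptococcus_longipes, Vespa_fluviatilis, Yersinia_bicolor

Tracing Ambystoma_maculatus: it sits inside ((Streptococcus_longipes,(Musca_sapiens,(Salmonella_occidentalis,Pinus_tricolor))),Ambystoma_maculatus).
Tracing Gasterosteus_robustus: it sits inside (Pongo_major,Gasterosteus_robustus).
Tracing Bufo_borealis: it sits inside (Alnus_arenarius,Bufo_borealis,(Yersinia_bicolor,Solenopsis_borealis)).
The smallest clade enclosing all 3 is (((Vespa_fluviatilis,(Pongo_major,Gasterosteus_robustus)),((Streptococcus_longipes,(Musca_sapiens,(Salmonella_occidentalis,Pinus_tricolor))),Ambystoma_maculatus)),(Listeria_domesticus,(Alnus_arenarius,Bufo_borealis,(Yersinia_bicolor,Solenopsis_borealis)))); the answer is its 13 terminal taxa in alphabetical order.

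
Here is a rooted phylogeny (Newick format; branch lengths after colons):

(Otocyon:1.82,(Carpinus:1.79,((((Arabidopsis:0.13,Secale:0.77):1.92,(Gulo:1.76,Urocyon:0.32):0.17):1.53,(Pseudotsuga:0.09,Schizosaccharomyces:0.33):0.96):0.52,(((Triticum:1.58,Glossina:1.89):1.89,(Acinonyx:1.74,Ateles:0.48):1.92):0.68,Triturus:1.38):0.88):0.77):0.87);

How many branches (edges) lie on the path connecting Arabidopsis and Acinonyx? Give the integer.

The MRCA of Arabidopsis and Acinonyx is the node subtending ((((Arabidopsis,Secale),(Gulo,Urocyon)),(Pseudotsuga,Schizosaccharomyces)),(((Triticum,Glossina),(Acinonyx,Ateles)),Triturus)).
From Arabidopsis up to that node: 4 branches. From Acinonyx up to the same node: 4 branches. Total: 4 + 4 = 8.

8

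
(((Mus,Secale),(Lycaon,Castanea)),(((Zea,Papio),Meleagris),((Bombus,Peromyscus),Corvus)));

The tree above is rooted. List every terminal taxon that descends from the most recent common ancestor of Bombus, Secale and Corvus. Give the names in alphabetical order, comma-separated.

Tracing Bombus: it sits inside (Bombus,Peromyscus).
Tracing Secale: it sits inside (Mus,Secale).
Tracing Corvus: it sits inside ((Bombus,Peromyscus),Corvus).
The smallest clade enclosing all 3 is the whole tree (their MRCA is the root), so the answer is all 10 tips in alphabetical order.

Bombus, Castanea, Corvus, Lycaon, Meleagris, Mus, Papio, Peromyscus, Secale, Zea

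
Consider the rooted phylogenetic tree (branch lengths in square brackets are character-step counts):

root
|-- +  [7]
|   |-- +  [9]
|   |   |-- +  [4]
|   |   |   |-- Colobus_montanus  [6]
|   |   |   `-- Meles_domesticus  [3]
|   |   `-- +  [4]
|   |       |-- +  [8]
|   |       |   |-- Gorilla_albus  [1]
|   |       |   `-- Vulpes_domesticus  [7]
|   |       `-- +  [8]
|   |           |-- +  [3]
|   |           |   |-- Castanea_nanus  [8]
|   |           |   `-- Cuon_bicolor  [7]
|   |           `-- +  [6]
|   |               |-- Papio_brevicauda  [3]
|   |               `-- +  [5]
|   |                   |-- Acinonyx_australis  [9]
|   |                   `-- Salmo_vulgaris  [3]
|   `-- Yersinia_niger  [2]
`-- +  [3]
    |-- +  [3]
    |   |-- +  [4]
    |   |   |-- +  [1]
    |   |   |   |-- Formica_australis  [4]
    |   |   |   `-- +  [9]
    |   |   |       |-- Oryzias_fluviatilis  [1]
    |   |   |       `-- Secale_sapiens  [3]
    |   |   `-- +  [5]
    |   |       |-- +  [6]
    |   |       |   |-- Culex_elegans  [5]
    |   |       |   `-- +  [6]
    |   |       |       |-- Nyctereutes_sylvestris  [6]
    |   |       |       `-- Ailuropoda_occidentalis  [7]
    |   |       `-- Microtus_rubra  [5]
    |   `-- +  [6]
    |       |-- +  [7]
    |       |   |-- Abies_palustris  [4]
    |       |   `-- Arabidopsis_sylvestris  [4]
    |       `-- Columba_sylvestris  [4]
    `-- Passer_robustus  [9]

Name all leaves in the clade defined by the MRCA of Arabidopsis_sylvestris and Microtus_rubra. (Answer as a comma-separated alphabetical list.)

Abies_palustris, Ailuropoda_occidentalis, Arabidopsis_sylvestris, Columba_sylvestris, Culex_elegans, Formica_australis, Microtus_rubra, Nyctereutes_sylvestris, Oryzias_fluviatilis, Secale_sapiens

Tracing Arabidopsis_sylvestris: it sits inside (Abies_palustris,Arabidopsis_sylvestris).
Tracing Microtus_rubra: it sits inside ((Culex_elegans,(Nyctereutes_sylvestris,Ailuropoda_occidentalis)),Microtus_rubra).
The smallest clade enclosing both is (((Formica_australis,(Oryzias_fluviatilis,Secale_sapiens)),((Culex_elegans,(Nyctereutes_sylvestris,Ailuropoda_occidentalis)),Microtus_rubra)),((Abies_palustris,Arabidopsis_sylvestris),Columba_sylvestris)); the answer is its 10 terminal taxa in alphabetical order.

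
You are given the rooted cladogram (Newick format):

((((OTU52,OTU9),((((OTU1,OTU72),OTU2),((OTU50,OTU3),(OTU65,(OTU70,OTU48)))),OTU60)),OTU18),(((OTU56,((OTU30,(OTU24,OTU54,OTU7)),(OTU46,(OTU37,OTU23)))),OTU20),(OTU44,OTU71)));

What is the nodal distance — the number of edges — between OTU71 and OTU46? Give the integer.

7

The MRCA of OTU71 and OTU46 is the node subtending (((OTU56,((OTU30,(OTU24,OTU54,OTU7)),(OTU46,(OTU37,OTU23)))),OTU20),(OTU44,OTU71)).
From OTU71 up to that node: 2 branches. From OTU46 up to the same node: 5 branches. Total: 2 + 5 = 7.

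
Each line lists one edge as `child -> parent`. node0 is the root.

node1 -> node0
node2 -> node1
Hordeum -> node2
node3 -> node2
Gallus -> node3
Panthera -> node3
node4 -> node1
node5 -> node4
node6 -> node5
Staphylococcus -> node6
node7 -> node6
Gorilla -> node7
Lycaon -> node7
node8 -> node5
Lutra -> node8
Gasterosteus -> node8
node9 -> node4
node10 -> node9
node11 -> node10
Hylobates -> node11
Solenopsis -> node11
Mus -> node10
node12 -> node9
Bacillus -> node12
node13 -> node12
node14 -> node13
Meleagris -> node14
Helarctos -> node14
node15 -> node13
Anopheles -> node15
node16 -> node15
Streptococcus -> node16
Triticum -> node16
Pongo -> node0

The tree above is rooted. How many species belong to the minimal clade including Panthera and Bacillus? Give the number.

17

The MRCA of Panthera and Bacillus is the node subtending ((Hordeum,(Gallus,Panthera)),(((Staphylococcus,(Gorilla,Lycaon)),(Lutra,Gasterosteus)),(((Hylobates,Solenopsis),Mus),(Bacillus,((Meleagris,Helarctos),(Anopheles,(Streptococcus,Triticum))))))).
That clade contains 17 terminal taxa: Anopheles, Bacillus, Gallus, Gasterosteus, Gorilla, Helarctos, Hordeum, Hylobates, Lutra, Lycaon, Meleagris, Mus, Panthera, Solenopsis, Staphylococcus, Streptococcus, Triticum.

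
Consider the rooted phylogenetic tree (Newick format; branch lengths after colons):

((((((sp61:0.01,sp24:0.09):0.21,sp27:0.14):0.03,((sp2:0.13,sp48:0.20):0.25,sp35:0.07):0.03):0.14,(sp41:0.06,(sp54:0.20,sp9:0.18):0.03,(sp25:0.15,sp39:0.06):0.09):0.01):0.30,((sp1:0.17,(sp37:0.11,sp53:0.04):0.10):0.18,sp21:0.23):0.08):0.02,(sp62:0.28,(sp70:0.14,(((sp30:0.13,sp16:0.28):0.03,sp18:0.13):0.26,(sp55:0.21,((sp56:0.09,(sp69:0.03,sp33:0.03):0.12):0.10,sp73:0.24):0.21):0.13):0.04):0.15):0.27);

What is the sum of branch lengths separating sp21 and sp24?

The path runs sp21 → … → MRCA → … → sp24; the MRCA is the node subtending (((((sp61,sp24),sp27),((sp2,sp48),sp35)),(sp41,(sp54,sp9),(sp25,sp39))),((sp1,(sp37,sp53)),sp21)).
Branch lengths along that path: 0.23 + 0.08 + 0.30 + 0.14 + 0.03 + 0.21 + 0.09 = 1.08.

1.08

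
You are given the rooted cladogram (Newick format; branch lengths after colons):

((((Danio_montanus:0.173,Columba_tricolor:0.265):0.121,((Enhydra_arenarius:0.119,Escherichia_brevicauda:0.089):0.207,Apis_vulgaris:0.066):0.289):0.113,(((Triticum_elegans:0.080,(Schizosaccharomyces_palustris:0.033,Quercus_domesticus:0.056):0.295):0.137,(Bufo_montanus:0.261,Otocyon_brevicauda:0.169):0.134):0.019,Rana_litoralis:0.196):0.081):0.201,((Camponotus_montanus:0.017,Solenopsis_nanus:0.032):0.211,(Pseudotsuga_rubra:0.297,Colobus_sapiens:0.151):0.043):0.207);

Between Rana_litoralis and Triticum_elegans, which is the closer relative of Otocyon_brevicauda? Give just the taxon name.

Triticum_elegans

The MRCA of Otocyon_brevicauda and Triticum_elegans subtends ((Triticum_elegans,(Schizosaccharomyces_palustris,Quercus_domesticus)),(Bufo_montanus,Otocyon_brevicauda)) (5 taxa).
The MRCA of Otocyon_brevicauda and Rana_litoralis subtends (((Triticum_elegans,(Schizosaccharomyces_palustris,Quercus_domesticus)),(Bufo_montanus,Otocyon_brevicauda)),Rana_litoralis) (6 taxa).
The first is nested inside the second, so Otocyon_brevicauda shares a more recent common ancestor with Triticum_elegans.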